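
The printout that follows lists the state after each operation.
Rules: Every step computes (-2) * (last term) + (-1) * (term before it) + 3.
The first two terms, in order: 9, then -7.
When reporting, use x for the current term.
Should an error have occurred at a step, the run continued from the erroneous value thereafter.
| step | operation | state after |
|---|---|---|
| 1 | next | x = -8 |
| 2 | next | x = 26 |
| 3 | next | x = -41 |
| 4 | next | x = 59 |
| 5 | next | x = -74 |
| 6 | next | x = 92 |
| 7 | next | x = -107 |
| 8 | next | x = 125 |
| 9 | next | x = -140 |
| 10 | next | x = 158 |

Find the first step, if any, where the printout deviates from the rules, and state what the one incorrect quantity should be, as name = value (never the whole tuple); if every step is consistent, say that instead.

step 1, x = 8

1. x = -2*(-7) + (-1)*(9) + (3) = 8 (first mismatch against the printout)
Step 1 is the first one off; corrected, x = 8.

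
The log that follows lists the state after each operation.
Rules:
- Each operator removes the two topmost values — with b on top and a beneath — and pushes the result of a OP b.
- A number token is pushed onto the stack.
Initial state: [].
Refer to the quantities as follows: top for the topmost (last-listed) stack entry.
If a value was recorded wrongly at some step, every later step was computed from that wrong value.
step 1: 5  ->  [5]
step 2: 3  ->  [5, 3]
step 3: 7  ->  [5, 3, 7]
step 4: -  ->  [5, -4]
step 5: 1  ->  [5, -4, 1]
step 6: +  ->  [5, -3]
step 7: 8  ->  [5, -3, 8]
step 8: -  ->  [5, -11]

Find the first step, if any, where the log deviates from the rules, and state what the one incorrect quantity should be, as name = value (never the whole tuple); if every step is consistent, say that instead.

no error

1. push 5: top = 5 (in agreement)
2. push 3: top = 3 (confirmed correct)
3. push 7: top = 7 (no discrepancy)
4. 3 - 7 = -4 (confirmed correct)
5. push 1: top = 1 (verified)
6. -4 + 1 = -3 (checks out)
7. push 8: top = 8 (consistent with the log)
8. -3 - 8 = -11 (checks out)
Each recorded entry agrees with the recomputation.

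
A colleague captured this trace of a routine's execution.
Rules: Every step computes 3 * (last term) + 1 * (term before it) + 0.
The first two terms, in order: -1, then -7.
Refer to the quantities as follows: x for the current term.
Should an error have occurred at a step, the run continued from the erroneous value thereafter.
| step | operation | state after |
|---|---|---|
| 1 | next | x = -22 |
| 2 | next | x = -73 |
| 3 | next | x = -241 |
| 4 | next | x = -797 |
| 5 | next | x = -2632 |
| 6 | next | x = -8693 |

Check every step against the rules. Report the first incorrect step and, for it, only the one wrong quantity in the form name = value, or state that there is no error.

Recomputing the run from the initial state:
step 1: x = -22
step 2: x = -73
step 3: x = -241
step 4: x = -796
step 5: x = -2629
step 6: x = -8683
The first disagreement with the trace is at step 4, where the value should be x = -796.

step 4, x = -796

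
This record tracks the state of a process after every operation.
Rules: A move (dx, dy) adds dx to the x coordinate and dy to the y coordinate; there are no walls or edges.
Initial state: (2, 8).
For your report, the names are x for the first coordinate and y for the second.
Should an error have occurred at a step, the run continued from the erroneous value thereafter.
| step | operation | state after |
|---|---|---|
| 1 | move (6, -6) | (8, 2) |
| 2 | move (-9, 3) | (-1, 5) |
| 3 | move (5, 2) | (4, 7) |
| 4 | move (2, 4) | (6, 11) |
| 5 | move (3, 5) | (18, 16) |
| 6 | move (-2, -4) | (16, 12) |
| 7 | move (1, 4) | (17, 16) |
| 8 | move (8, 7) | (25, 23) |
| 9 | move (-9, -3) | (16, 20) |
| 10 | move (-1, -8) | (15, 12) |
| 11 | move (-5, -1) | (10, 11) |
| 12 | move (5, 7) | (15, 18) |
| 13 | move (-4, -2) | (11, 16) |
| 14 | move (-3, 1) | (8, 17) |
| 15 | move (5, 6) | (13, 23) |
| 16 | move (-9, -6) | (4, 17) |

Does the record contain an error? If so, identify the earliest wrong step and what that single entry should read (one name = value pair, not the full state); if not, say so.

Step 1: x = 2 + (6) = 8, y = 8 + (-6) = 2 — matches.
Step 2: x = 8 + (-9) = -1, y = 2 + (3) = 5 — in agreement.
Step 3: x = -1 + (5) = 4, y = 5 + (2) = 7 — verified.
Step 4: x = 4 + (2) = 6, y = 7 + (4) = 11 — checks out.
Step 5: x = 6 + (3) = 9, y = 11 + (5) = 16 — the record has a different value.
That makes step 5 the first incorrect line — x = 9 is what it should show.

step 5, x = 9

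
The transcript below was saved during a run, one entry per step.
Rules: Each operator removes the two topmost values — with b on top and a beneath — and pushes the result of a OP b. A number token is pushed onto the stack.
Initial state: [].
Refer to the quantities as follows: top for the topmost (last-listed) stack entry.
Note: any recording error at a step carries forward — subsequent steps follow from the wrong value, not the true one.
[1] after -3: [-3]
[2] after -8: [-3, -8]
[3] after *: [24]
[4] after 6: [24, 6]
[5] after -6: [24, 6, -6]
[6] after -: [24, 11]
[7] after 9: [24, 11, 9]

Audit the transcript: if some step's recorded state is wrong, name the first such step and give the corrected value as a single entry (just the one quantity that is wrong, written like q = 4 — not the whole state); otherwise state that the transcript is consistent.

step 6, top = 12

Recomputing the run from the initial state:
step 1: [-3]
step 2: [-3, -8]
step 3: [24]
step 4: [24, 6]
step 5: [24, 6, -6]
step 6: [24, 12]
step 7: [24, 12, 9]
The first disagreement with the transcript is at step 6, where the value should be top = 12.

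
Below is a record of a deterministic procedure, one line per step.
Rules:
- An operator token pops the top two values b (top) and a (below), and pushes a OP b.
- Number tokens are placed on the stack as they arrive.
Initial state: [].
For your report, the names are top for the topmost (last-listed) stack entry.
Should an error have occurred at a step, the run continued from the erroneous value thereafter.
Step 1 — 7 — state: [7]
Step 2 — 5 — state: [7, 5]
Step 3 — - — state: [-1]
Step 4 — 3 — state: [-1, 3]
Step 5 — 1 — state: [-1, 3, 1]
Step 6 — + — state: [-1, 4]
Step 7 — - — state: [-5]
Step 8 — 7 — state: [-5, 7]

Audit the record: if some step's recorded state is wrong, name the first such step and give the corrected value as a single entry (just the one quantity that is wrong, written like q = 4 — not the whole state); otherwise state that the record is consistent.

step 3, top = 2

1. push 7: top = 7 (no discrepancy)
2. push 5: top = 5 (consistent with the record)
3. 7 - 5 = 2 (first mismatch against the record)
So the first discrepancy is step 3, where the right value is top = 2.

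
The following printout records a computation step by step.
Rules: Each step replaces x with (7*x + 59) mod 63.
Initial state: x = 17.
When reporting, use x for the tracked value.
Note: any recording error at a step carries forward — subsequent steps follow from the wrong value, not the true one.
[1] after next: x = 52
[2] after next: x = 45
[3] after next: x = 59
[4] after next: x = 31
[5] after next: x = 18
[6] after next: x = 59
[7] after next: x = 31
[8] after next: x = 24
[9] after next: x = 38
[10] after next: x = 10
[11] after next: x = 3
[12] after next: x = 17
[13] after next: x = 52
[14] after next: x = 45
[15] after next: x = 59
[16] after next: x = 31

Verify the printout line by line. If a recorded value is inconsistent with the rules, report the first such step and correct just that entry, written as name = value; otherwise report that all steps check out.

step 5, x = 24

1. x = (7*17 + 59) mod 63 = 52 (confirmed correct)
2. x = (7*52 + 59) mod 63 = 45 (agrees with the printout)
3. x = (7*45 + 59) mod 63 = 59 (agrees with the printout)
4. x = (7*59 + 59) mod 63 = 31 (verified)
5. x = (7*31 + 59) mod 63 = 24 (not what was recorded)
So the first discrepancy is step 5, where the right value is x = 24.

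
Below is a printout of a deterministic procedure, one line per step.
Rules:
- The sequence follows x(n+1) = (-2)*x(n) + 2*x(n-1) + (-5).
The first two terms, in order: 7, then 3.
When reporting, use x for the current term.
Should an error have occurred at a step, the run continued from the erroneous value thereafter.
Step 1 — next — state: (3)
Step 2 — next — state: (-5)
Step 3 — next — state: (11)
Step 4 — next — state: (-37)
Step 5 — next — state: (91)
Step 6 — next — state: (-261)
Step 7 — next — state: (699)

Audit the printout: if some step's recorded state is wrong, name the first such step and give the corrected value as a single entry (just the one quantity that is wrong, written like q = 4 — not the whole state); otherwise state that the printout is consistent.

no error

Recomputing the run from the initial state:
step 1: x = 3
step 2: x = -5
step 3: x = 11
step 4: x = -37
step 5: x = 91
step 6: x = -261
step 7: x = 699
This matches the printout at every step.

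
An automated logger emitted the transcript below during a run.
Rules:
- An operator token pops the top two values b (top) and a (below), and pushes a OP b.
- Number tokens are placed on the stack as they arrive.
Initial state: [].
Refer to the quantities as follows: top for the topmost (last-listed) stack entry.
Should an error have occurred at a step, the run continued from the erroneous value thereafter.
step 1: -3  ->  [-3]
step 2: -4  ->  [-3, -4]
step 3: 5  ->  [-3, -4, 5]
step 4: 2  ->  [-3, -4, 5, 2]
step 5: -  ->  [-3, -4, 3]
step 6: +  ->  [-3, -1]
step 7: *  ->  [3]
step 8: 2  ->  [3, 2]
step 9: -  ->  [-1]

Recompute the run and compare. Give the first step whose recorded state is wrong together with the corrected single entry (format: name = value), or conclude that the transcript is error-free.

step 9, top = 1

Recomputing the run from the initial state:
step 1: [-3]
step 2: [-3, -4]
step 3: [-3, -4, 5]
step 4: [-3, -4, 5, 2]
step 5: [-3, -4, 3]
step 6: [-3, -1]
step 7: [3]
step 8: [3, 2]
step 9: [1]
The first disagreement with the transcript is at step 9, where the value should be top = 1.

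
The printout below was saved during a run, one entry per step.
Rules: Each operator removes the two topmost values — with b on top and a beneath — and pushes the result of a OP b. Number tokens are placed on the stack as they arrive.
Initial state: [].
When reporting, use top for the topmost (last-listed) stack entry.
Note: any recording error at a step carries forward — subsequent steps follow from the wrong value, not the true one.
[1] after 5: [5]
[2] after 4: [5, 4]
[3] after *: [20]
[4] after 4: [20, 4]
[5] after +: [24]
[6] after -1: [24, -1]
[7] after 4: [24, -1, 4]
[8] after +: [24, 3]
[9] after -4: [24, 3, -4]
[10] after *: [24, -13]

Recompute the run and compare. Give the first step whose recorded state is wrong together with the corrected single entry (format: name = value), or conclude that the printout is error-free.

1. push 5: top = 5 (matches)
2. push 4: top = 4 (verified)
3. 5 * 4 = 20 (consistent with the printout)
4. push 4: top = 4 (confirmed correct)
5. 20 + 4 = 24 (exactly as logged)
6. push -1: top = -1 (in agreement)
7. push 4: top = 4 (checks out)
8. -1 + 4 = 3 (checks out)
9. push -4: top = -4 (same as recorded)
10. 3 * -4 = -12 (a discrepancy with the printout)
First deviation found at step 10; the corrected entry is top = -12.

step 10, top = -12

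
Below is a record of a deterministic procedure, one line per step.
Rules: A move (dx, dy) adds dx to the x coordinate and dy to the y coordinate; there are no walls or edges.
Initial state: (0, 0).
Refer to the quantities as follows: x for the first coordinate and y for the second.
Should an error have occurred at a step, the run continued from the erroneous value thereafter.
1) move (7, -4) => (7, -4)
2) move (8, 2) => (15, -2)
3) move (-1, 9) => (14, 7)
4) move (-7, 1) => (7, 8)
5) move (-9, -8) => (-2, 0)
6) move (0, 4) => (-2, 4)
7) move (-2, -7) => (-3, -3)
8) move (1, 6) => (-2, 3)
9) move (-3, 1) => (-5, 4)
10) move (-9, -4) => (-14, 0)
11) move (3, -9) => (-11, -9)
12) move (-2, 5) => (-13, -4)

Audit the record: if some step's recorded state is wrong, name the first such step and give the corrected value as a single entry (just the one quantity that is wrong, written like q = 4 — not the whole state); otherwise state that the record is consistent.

Recomputing the run from the initial state:
step 1: x = 7, y = -4
step 2: x = 15, y = -2
step 3: x = 14, y = 7
step 4: x = 7, y = 8
step 5: x = -2, y = 0
step 6: x = -2, y = 4
step 7: x = -4, y = -3
step 8: x = -3, y = 3
step 9: x = -6, y = 4
step 10: x = -15, y = 0
step 11: x = -12, y = -9
step 12: x = -14, y = -4
The first disagreement with the record is at step 7, where the value should be x = -4.

step 7, x = -4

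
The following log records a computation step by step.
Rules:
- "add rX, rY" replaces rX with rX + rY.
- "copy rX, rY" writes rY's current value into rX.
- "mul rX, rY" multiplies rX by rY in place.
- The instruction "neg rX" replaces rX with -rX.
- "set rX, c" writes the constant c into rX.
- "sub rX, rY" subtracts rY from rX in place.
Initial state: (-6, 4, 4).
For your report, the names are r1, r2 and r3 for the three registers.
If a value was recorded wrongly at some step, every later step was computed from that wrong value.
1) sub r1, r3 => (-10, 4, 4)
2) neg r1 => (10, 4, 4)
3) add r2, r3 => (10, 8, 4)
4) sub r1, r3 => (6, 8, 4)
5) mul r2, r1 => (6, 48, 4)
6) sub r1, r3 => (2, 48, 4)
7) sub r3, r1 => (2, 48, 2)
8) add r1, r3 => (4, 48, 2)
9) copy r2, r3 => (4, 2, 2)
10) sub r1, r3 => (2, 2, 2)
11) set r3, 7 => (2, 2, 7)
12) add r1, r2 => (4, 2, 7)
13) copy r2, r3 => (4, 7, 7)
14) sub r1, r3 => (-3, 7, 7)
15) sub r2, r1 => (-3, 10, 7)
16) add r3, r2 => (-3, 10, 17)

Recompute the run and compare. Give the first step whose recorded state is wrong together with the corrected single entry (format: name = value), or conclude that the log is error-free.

step 1: r1 = -6 - 4 = -10 -> checks out
step 2: r1 = -(-10) = 10 -> confirmed correct
step 3: r2 = 4 + 4 = 8 -> verified
step 4: r1 = 10 - 4 = 6 -> checks out
step 5: r2 = 8 * 6 = 48 -> matches
step 6: r1 = 6 - 4 = 2 -> consistent with the log
step 7: r3 = 4 - 2 = 2 -> checks out
step 8: r1 = 2 + 2 = 4 -> same as recorded
step 9: r2 = 2 -> consistent with the log
step 10: r1 = 4 - 2 = 2 -> consistent with the log
step 11: r3 = 7 -> checks out
step 12: r1 = 2 + 2 = 4 -> no discrepancy
step 13: r2 = 7 -> exactly as logged
step 14: r1 = 4 - 7 = -3 -> exactly as logged
step 15: r2 = 7 - -3 = 10 -> same as recorded
step 16: r3 = 7 + 10 = 17 -> checks out
Nothing is out of place; the run is error-free.

no error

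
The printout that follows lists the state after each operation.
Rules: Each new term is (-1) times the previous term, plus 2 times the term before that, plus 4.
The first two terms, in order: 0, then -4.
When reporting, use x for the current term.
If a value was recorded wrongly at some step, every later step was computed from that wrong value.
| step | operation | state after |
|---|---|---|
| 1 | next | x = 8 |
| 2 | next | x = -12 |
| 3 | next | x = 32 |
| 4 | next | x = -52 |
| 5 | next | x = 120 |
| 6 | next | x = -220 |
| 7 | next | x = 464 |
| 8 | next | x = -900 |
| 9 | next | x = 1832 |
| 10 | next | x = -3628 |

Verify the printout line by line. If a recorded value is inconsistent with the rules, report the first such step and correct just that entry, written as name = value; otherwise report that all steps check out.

no error

Step 1: x = -1*(-4) + (2)*(0) + (4) = 8 — checks out.
Step 2: x = -1*(8) + (2)*(-4) + (4) = -12 — verified.
Step 3: x = -1*(-12) + (2)*(8) + (4) = 32 — in agreement.
Step 4: x = -1*(32) + (2)*(-12) + (4) = -52 — verified.
Step 5: x = -1*(-52) + (2)*(32) + (4) = 120 — in agreement.
Step 6: x = -1*(120) + (2)*(-52) + (4) = -220 — agrees with the printout.
Step 7: x = -1*(-220) + (2)*(120) + (4) = 464 — checks out.
Step 8: x = -1*(464) + (2)*(-220) + (4) = -900 — exactly as logged.
Step 9: x = -1*(-900) + (2)*(464) + (4) = 1832 — agrees with the printout.
Step 10: x = -1*(1832) + (2)*(-900) + (4) = -3628 — confirmed correct.
Each recorded entry agrees with the recomputation.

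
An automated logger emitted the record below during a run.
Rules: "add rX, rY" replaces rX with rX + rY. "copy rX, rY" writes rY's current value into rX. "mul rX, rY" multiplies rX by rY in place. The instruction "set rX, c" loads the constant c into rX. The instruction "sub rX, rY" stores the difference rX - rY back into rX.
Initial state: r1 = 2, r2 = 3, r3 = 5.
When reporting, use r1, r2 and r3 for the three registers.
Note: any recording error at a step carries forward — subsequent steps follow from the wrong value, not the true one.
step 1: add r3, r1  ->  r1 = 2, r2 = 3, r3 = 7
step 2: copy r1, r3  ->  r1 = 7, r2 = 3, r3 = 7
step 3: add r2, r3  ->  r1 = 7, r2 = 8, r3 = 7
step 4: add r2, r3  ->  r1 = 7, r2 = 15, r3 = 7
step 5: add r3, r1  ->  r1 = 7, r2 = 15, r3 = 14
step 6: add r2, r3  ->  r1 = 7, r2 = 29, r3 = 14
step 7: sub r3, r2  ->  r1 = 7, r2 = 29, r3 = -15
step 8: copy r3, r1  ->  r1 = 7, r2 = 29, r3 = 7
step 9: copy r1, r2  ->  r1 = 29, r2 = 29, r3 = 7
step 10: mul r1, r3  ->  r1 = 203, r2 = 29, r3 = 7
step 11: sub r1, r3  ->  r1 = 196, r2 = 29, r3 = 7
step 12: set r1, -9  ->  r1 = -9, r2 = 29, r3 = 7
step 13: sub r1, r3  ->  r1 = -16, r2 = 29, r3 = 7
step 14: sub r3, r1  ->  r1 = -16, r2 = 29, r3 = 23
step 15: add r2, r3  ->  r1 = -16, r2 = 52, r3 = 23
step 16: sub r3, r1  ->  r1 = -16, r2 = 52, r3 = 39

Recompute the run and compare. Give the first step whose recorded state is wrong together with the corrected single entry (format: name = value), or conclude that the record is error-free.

step 1: r3 = 5 + 2 = 7 -> verified
step 2: r1 = 7 -> same as recorded
step 3: r2 = 3 + 7 = 10 -> a discrepancy with the record
The earliest wrong entry is at step 3: it should read r2 = 10.

step 3, r2 = 10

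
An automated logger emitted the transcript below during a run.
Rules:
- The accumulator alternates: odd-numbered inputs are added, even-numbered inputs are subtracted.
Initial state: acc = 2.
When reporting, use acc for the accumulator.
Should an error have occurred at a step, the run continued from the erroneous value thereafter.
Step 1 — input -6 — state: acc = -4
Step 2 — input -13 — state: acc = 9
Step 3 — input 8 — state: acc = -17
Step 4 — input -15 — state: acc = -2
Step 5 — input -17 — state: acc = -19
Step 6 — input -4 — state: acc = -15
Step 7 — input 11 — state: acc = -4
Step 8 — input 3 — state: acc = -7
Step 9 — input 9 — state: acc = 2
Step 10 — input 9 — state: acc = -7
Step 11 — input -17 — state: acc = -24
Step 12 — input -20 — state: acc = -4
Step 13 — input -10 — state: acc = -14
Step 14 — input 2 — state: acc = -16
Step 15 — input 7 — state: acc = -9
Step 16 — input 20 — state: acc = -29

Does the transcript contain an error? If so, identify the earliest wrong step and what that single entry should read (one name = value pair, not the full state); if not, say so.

1. acc = 2 + -6 = -4 (matches)
2. acc = -4 - -13 = 9 (same as recorded)
3. acc = 9 + 8 = 17 (the recorded entry deviates here)
That makes step 3 the first incorrect line — acc = 17 is what it should show.

step 3, acc = 17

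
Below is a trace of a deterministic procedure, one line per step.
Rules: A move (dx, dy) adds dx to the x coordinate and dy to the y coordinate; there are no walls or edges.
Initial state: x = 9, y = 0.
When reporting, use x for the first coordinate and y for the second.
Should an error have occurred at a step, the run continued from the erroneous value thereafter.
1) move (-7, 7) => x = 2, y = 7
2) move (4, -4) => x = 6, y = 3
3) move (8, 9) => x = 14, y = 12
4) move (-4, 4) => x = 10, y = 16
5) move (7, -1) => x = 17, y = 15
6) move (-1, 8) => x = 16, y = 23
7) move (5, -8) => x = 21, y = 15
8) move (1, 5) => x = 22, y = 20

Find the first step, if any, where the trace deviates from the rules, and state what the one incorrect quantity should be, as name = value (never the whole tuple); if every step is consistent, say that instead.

no error

step 1: x = 9 + (-7) = 2, y = 0 + (7) = 7 -> agrees with the trace
step 2: x = 2 + (4) = 6, y = 7 + (-4) = 3 -> in agreement
step 3: x = 6 + (8) = 14, y = 3 + (9) = 12 -> no discrepancy
step 4: x = 14 + (-4) = 10, y = 12 + (4) = 16 -> same as recorded
step 5: x = 10 + (7) = 17, y = 16 + (-1) = 15 -> verified
step 6: x = 17 + (-1) = 16, y = 15 + (8) = 23 -> agrees with the trace
step 7: x = 16 + (5) = 21, y = 23 + (-8) = 15 -> no discrepancy
step 8: x = 21 + (1) = 22, y = 15 + (5) = 20 -> no discrepancy
Each recorded entry agrees with the recomputation.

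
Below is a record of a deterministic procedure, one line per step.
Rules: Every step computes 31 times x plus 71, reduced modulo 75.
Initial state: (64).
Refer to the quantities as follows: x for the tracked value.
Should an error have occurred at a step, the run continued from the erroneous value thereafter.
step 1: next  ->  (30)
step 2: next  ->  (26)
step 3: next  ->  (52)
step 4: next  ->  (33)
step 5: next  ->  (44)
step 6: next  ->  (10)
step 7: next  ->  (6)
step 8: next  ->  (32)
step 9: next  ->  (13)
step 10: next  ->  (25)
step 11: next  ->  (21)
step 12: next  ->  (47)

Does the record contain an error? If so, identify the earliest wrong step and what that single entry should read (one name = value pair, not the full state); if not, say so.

step 10, x = 24

Step 1: x = (31*64 + 71) mod 75 = 30 — matches.
Step 2: x = (31*30 + 71) mod 75 = 26 — in agreement.
Step 3: x = (31*26 + 71) mod 75 = 52 — no discrepancy.
Step 4: x = (31*52 + 71) mod 75 = 33 — no discrepancy.
Step 5: x = (31*33 + 71) mod 75 = 44 — matches.
Step 6: x = (31*44 + 71) mod 75 = 10 — matches.
Step 7: x = (31*10 + 71) mod 75 = 6 — agrees with the record.
Step 8: x = (31*6 + 71) mod 75 = 32 — exactly as logged.
Step 9: x = (31*32 + 71) mod 75 = 13 — verified.
Step 10: x = (31*13 + 71) mod 75 = 24 — a discrepancy with the record.
Conclusion: step 10 carries the first error; the entry should be x = 24.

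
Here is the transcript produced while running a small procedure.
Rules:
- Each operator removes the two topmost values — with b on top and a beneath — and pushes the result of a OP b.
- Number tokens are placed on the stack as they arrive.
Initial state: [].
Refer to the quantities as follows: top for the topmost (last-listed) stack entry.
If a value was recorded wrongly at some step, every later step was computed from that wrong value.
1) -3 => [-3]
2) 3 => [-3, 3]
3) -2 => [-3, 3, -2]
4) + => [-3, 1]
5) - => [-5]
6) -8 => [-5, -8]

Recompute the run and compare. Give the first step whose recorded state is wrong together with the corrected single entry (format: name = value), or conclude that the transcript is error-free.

step 5, top = -4

Recomputing the run from the initial state:
step 1: [-3]
step 2: [-3, 3]
step 3: [-3, 3, -2]
step 4: [-3, 1]
step 5: [-4]
step 6: [-4, -8]
The first disagreement with the transcript is at step 5, where the value should be top = -4.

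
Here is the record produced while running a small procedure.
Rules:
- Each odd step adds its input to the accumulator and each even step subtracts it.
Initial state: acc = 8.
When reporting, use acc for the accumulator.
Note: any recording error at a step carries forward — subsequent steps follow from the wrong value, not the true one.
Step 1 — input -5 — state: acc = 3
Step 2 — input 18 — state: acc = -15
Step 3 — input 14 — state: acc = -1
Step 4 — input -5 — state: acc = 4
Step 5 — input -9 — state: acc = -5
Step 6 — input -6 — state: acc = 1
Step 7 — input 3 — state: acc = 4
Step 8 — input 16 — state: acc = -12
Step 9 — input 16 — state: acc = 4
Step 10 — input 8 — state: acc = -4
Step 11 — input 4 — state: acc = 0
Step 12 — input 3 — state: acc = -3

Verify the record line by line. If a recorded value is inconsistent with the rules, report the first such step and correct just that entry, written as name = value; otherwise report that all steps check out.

no error

1. acc = 8 + -5 = 3 (exactly as logged)
2. acc = 3 - 18 = -15 (in agreement)
3. acc = -15 + 14 = -1 (no discrepancy)
4. acc = -1 - -5 = 4 (no discrepancy)
5. acc = 4 + -9 = -5 (in agreement)
6. acc = -5 - -6 = 1 (agrees with the record)
7. acc = 1 + 3 = 4 (in agreement)
8. acc = 4 - 16 = -12 (exactly as logged)
9. acc = -12 + 16 = 4 (verified)
10. acc = 4 - 8 = -4 (consistent with the record)
11. acc = -4 + 4 = 0 (exactly as logged)
12. acc = 0 - 3 = -3 (matches)
All entries verified; no error found.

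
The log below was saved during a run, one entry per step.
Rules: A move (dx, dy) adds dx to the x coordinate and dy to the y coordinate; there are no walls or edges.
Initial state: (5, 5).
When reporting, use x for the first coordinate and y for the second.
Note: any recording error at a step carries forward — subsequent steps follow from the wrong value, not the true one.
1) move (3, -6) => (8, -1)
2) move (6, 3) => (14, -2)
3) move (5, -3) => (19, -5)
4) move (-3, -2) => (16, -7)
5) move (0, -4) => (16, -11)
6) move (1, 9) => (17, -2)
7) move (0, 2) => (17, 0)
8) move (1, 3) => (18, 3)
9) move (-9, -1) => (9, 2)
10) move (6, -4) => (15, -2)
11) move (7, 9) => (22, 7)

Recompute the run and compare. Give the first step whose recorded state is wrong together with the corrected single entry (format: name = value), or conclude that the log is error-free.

1. x = 5 + (3) = 8, y = 5 + (-6) = -1 (verified)
2. x = 8 + (6) = 14, y = -1 + (3) = 2 (this is not what the log shows)
Step 2 is the first one off; corrected, y = 2.

step 2, y = 2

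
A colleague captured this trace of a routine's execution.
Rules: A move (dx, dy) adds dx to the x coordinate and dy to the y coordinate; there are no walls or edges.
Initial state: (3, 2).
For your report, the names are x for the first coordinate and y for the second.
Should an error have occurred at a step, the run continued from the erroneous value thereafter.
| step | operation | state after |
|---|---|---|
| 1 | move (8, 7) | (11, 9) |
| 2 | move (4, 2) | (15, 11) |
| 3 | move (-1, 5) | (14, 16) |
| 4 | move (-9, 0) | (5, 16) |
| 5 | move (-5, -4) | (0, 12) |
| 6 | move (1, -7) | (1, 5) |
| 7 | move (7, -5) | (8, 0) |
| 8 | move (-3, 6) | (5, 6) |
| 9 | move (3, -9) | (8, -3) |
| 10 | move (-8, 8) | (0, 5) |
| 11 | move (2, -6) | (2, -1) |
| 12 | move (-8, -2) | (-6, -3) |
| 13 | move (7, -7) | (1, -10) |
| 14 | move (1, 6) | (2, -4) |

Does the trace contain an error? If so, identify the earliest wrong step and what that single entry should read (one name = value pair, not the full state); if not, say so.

no error

step 1: x = 3 + (8) = 11, y = 2 + (7) = 9 -> checks out
step 2: x = 11 + (4) = 15, y = 9 + (2) = 11 -> exactly as logged
step 3: x = 15 + (-1) = 14, y = 11 + (5) = 16 -> same as recorded
step 4: x = 14 + (-9) = 5, y = 16 + (0) = 16 -> checks out
step 5: x = 5 + (-5) = 0, y = 16 + (-4) = 12 -> no discrepancy
step 6: x = 0 + (1) = 1, y = 12 + (-7) = 5 -> same as recorded
step 7: x = 1 + (7) = 8, y = 5 + (-5) = 0 -> same as recorded
step 8: x = 8 + (-3) = 5, y = 0 + (6) = 6 -> consistent with the trace
step 9: x = 5 + (3) = 8, y = 6 + (-9) = -3 -> confirmed correct
step 10: x = 8 + (-8) = 0, y = -3 + (8) = 5 -> matches
step 11: x = 0 + (2) = 2, y = 5 + (-6) = -1 -> checks out
step 12: x = 2 + (-8) = -6, y = -1 + (-2) = -3 -> matches
step 13: x = -6 + (7) = 1, y = -3 + (-7) = -10 -> exactly as logged
step 14: x = 1 + (1) = 2, y = -10 + (6) = -4 -> matches
The whole run recomputes cleanly — no discrepancies.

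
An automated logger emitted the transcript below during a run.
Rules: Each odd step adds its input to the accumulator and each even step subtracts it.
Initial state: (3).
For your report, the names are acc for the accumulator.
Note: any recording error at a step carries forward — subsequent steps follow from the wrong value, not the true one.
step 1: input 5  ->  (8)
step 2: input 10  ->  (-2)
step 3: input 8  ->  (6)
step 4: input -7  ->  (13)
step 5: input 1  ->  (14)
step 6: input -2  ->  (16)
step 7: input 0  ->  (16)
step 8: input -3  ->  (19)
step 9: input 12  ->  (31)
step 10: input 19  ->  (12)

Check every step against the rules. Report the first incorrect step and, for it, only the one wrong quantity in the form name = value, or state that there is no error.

no error

step 1: acc = 3 + 5 = 8 -> matches
step 2: acc = 8 - 10 = -2 -> in agreement
step 3: acc = -2 + 8 = 6 -> in agreement
step 4: acc = 6 - -7 = 13 -> in agreement
step 5: acc = 13 + 1 = 14 -> in agreement
step 6: acc = 14 - -2 = 16 -> exactly as logged
step 7: acc = 16 + 0 = 16 -> no discrepancy
step 8: acc = 16 - -3 = 19 -> checks out
step 9: acc = 19 + 12 = 31 -> in agreement
step 10: acc = 31 - 19 = 12 -> exactly as logged
The recomputation confirms every line.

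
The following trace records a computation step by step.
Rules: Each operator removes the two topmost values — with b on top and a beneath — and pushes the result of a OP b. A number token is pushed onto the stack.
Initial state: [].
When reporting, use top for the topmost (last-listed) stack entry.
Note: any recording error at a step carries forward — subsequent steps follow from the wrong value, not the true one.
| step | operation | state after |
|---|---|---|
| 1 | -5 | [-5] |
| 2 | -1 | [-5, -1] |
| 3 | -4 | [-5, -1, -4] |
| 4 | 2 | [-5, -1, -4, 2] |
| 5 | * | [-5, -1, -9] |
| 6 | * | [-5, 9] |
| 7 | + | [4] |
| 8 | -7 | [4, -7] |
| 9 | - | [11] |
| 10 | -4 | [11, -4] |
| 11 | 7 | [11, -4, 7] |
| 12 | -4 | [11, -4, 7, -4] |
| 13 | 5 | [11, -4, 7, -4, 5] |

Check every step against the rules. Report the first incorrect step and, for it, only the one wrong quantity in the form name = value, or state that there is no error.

step 5, top = -8

step 1: push -5: top = -5 -> matches
step 2: push -1: top = -1 -> matches
step 3: push -4: top = -4 -> checks out
step 4: push 2: top = 2 -> exactly as logged
step 5: -4 * 2 = -8 -> the trace disagrees here
Conclusion: step 5 carries the first error; the entry should be top = -8.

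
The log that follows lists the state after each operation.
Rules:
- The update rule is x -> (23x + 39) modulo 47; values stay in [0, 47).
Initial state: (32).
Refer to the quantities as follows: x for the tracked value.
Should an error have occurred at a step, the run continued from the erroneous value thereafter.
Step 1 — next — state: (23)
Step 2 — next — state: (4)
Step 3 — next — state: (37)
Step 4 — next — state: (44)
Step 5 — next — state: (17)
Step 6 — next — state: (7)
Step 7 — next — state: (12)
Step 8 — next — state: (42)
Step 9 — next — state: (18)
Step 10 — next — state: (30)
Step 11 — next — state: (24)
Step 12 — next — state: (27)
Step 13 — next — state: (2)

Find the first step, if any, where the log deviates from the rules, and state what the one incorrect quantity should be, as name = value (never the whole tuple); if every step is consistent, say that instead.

step 8, x = 33

1. x = (23*32 + 39) mod 47 = 23 (confirmed correct)
2. x = (23*23 + 39) mod 47 = 4 (same as recorded)
3. x = (23*4 + 39) mod 47 = 37 (in agreement)
4. x = (23*37 + 39) mod 47 = 44 (no discrepancy)
5. x = (23*44 + 39) mod 47 = 17 (verified)
6. x = (23*17 + 39) mod 47 = 7 (same as recorded)
7. x = (23*7 + 39) mod 47 = 12 (agrees with the log)
8. x = (23*12 + 39) mod 47 = 33 (a discrepancy with the log)
The audit stops at step 8: the recorded entry is wrong and should be x = 33.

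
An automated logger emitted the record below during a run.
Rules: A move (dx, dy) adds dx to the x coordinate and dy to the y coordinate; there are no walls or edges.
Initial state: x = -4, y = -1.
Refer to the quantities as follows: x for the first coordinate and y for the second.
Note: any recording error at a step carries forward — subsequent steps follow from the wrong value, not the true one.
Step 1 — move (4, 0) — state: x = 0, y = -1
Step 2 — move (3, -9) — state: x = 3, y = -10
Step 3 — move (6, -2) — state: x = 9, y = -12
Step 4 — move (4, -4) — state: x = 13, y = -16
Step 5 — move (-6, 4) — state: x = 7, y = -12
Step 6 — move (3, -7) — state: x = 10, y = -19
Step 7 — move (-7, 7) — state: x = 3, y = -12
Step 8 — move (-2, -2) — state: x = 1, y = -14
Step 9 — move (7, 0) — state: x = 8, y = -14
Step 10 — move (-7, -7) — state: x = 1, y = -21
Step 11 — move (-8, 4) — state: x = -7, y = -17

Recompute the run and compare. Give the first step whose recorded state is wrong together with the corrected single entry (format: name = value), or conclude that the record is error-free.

no error

Recomputing the run from the initial state:
step 1: x = 0, y = -1
step 2: x = 3, y = -10
step 3: x = 9, y = -12
step 4: x = 13, y = -16
step 5: x = 7, y = -12
step 6: x = 10, y = -19
step 7: x = 3, y = -12
step 8: x = 1, y = -14
step 9: x = 8, y = -14
step 10: x = 1, y = -21
step 11: x = -7, y = -17
This matches the record at every step.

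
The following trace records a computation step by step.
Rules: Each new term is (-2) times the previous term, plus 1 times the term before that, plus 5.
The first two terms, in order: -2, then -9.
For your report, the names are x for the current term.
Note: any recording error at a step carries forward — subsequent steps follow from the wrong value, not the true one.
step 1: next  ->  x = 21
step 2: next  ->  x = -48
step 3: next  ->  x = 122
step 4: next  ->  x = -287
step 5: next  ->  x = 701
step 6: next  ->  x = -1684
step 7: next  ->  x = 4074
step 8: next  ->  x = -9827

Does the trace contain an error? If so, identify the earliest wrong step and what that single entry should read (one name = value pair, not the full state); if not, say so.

Recomputing the run from the initial state:
step 1: x = 21
step 2: x = -46
step 3: x = 118
step 4: x = -277
step 5: x = 677
step 6: x = -1626
step 7: x = 3934
step 8: x = -9489
The first disagreement with the trace is at step 2, where the value should be x = -46.

step 2, x = -46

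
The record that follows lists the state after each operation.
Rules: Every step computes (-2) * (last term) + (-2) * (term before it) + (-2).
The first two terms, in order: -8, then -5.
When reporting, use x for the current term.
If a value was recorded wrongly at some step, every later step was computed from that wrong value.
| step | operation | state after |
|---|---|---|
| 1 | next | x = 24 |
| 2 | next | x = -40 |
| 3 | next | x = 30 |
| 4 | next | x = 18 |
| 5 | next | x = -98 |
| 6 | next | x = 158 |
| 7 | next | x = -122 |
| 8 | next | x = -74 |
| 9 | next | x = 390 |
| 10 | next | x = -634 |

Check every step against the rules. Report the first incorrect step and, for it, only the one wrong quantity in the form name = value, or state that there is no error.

Recomputing the run from the initial state:
step 1: x = 24
step 2: x = -40
step 3: x = 30
step 4: x = 18
step 5: x = -98
step 6: x = 158
step 7: x = -122
step 8: x = -74
step 9: x = 390
step 10: x = -634
This matches the record at every step.

no error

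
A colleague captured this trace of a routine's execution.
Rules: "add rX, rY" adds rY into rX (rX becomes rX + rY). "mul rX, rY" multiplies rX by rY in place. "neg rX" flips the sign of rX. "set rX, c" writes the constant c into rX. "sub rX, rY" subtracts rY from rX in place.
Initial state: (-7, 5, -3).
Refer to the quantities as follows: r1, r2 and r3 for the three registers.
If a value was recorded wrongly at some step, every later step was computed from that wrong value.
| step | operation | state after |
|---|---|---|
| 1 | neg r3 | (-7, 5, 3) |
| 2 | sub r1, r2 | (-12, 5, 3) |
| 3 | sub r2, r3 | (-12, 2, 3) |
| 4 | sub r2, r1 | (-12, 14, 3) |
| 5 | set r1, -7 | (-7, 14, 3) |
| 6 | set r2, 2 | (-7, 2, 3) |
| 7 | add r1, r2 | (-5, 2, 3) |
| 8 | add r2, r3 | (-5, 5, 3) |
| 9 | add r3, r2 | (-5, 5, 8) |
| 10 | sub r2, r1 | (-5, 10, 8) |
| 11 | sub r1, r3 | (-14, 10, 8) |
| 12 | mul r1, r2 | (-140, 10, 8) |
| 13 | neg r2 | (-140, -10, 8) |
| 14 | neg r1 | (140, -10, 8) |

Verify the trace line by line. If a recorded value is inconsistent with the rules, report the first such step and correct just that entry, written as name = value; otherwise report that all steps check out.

Recomputing the run from the initial state:
step 1: r1 = -7, r2 = 5, r3 = 3
step 2: r1 = -12, r2 = 5, r3 = 3
step 3: r1 = -12, r2 = 2, r3 = 3
step 4: r1 = -12, r2 = 14, r3 = 3
step 5: r1 = -7, r2 = 14, r3 = 3
step 6: r1 = -7, r2 = 2, r3 = 3
step 7: r1 = -5, r2 = 2, r3 = 3
step 8: r1 = -5, r2 = 5, r3 = 3
step 9: r1 = -5, r2 = 5, r3 = 8
step 10: r1 = -5, r2 = 10, r3 = 8
step 11: r1 = -13, r2 = 10, r3 = 8
step 12: r1 = -130, r2 = 10, r3 = 8
step 13: r1 = -130, r2 = -10, r3 = 8
step 14: r1 = 130, r2 = -10, r3 = 8
The first disagreement with the trace is at step 11, where the value should be r1 = -13.

step 11, r1 = -13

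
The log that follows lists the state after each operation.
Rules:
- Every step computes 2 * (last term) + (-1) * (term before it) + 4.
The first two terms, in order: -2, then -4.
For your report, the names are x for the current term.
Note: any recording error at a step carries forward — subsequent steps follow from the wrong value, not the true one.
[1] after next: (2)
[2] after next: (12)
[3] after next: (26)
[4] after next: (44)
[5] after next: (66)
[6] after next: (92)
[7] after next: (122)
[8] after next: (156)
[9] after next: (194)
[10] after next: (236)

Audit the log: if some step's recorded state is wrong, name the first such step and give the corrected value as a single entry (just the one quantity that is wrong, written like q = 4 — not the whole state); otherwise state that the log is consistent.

step 1, x = -2

Recomputing the run from the initial state:
step 1: x = -2
step 2: x = 4
step 3: x = 14
step 4: x = 28
step 5: x = 46
step 6: x = 68
step 7: x = 94
step 8: x = 124
step 9: x = 158
step 10: x = 196
The first disagreement with the log is at step 1, where the value should be x = -2.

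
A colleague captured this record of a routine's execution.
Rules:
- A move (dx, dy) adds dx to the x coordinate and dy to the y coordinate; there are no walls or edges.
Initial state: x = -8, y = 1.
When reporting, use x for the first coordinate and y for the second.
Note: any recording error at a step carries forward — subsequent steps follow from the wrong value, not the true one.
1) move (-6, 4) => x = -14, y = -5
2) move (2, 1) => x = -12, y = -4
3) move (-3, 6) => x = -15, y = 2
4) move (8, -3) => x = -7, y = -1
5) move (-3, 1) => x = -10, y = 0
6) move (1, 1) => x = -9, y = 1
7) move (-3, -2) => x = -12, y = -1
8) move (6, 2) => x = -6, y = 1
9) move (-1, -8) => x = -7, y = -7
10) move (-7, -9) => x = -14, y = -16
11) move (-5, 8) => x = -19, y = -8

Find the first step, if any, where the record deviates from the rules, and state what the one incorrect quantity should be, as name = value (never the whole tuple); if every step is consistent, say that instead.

step 1: x = -8 + (-6) = -14, y = 1 + (4) = 5 -> the entry is off here
So the first discrepancy is step 1, where the right value is y = 5.

step 1, y = 5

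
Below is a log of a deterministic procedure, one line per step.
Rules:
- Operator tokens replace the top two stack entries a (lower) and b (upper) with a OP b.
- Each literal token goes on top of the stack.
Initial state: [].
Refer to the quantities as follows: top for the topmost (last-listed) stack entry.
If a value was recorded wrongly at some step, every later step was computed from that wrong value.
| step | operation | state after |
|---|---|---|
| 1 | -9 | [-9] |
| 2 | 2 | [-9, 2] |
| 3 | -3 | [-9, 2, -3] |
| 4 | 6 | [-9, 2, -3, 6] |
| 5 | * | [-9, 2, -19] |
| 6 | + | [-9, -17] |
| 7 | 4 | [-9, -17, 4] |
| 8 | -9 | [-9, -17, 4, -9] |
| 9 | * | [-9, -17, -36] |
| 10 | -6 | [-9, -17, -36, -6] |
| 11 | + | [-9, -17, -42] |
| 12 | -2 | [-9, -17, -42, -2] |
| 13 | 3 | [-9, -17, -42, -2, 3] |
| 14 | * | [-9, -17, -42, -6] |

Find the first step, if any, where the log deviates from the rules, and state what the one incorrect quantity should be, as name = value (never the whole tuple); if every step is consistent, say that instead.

Step 1: push -9: top = -9 — matches.
Step 2: push 2: top = 2 — verified.
Step 3: push -3: top = -3 — agrees with the log.
Step 4: push 6: top = 6 — same as recorded.
Step 5: -3 * 6 = -18 — a discrepancy with the log.
That makes step 5 the first incorrect line — top = -18 is what it should show.

step 5, top = -18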